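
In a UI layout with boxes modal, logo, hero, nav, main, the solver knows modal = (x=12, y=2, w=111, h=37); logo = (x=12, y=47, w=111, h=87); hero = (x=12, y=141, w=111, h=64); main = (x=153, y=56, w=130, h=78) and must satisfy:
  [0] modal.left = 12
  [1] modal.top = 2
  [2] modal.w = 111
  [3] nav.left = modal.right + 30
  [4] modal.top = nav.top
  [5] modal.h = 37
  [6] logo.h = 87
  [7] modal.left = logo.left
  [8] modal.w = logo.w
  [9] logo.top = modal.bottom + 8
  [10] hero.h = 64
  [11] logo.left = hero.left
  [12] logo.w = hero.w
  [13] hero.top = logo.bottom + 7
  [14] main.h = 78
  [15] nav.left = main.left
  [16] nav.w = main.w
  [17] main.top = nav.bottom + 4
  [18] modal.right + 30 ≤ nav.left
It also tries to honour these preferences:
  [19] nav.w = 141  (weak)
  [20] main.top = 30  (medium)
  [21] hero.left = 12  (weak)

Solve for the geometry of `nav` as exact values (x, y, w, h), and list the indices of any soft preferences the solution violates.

nav = (x=153, y=2, w=130, h=50)
violated soft preferences: 19, 20

1. nav.x = 153  [nav.left = modal.right + 30]
2. nav.y = 2  [modal.top = nav.top]
3. nav.w = 130  [nav.w = main.w]
4. nav.h = 50  [main.top = nav.bottom + 4]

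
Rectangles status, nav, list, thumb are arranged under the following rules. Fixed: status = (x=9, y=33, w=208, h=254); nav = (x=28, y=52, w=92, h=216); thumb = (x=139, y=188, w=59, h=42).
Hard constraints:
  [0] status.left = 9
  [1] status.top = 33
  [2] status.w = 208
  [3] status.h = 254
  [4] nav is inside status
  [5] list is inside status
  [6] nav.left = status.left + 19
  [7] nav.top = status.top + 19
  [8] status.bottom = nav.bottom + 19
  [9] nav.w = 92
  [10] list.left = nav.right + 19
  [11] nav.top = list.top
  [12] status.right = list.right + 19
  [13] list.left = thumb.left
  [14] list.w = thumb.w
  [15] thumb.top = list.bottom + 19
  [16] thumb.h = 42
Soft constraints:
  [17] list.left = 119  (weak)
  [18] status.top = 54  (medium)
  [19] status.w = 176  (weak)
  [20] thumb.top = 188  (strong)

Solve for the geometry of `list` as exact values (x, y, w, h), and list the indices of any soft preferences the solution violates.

1. list.x = 139  [list.left = nav.right + 19]
2. list.y = 52  [nav.top = list.top]
3. list.w = 59  [status.right = list.right + 19]
4. list.h = 117  [thumb.top = list.bottom + 19]

list = (x=139, y=52, w=59, h=117)
violated soft preferences: 17, 18, 19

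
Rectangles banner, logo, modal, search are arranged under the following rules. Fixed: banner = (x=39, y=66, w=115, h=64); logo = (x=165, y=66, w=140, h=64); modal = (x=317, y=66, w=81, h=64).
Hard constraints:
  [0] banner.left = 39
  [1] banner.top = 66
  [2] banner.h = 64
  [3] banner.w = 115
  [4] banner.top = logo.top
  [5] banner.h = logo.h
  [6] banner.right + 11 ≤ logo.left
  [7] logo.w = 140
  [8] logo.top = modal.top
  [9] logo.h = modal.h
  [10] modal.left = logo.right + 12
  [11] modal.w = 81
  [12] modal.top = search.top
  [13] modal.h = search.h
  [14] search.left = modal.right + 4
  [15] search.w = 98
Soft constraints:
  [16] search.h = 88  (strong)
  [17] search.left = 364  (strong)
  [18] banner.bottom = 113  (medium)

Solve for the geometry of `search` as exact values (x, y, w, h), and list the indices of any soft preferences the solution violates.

search = (x=402, y=66, w=98, h=64)
violated soft preferences: 16, 17, 18

1. search.y = 66  [modal.top = search.top]
2. search.h = 64  [modal.h = search.h]
3. search.x = 402  [search.left = modal.right + 4]
4. search.w = 98  [search.w = 98]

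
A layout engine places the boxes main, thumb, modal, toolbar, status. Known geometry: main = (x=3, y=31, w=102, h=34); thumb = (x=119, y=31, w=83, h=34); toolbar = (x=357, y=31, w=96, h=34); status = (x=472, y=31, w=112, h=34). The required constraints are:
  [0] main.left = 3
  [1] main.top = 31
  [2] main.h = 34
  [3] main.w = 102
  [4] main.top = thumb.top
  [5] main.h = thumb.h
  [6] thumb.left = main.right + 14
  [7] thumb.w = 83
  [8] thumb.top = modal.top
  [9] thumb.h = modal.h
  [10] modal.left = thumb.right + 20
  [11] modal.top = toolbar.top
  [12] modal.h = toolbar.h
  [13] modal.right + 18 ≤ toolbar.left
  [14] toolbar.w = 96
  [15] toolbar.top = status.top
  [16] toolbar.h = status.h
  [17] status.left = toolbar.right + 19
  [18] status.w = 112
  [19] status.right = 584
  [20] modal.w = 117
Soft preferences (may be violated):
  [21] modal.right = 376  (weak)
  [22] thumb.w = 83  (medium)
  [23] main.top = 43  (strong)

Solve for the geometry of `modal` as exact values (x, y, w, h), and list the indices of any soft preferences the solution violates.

1. modal.y = 31  [thumb.top = modal.top]
2. modal.h = 34  [thumb.h = modal.h]
3. modal.x = 222  [modal.left = thumb.right + 20]
4. modal.w = 117  [modal.w = 117]

modal = (x=222, y=31, w=117, h=34)
violated soft preferences: 21, 23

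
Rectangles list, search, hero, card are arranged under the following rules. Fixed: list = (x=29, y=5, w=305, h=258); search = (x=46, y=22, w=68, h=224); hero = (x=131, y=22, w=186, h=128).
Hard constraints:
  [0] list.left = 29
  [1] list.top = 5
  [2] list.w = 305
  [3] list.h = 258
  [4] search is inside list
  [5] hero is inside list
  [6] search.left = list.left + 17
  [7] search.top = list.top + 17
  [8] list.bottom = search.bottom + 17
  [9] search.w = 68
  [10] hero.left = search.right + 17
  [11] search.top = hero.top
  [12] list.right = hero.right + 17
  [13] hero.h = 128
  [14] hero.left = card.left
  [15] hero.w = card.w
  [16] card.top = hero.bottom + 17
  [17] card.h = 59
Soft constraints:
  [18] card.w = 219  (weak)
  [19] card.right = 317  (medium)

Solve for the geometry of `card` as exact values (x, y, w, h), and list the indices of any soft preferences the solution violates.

card = (x=131, y=167, w=186, h=59)
violated soft preferences: 18

1. card.x = 131  [hero.left = card.left]
2. card.w = 186  [hero.w = card.w]
3. card.y = 167  [card.top = hero.bottom + 17]
4. card.h = 59  [card.h = 59]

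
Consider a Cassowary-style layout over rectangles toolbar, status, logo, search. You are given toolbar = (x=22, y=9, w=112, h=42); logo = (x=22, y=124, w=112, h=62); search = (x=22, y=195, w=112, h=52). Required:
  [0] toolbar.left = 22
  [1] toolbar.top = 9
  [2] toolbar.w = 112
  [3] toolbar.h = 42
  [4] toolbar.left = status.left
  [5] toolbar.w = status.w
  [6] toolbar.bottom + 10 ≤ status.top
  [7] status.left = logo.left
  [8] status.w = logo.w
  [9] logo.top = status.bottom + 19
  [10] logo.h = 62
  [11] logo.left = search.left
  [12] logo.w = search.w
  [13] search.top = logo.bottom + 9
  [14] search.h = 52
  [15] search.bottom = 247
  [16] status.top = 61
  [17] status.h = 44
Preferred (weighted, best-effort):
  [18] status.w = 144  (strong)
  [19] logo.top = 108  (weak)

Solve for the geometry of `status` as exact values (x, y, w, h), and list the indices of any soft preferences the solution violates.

status = (x=22, y=61, w=112, h=44)
violated soft preferences: 18, 19

1. status.x = 22  [toolbar.left = status.left]
2. status.w = 112  [toolbar.w = status.w]
3. status.y = 61  [status.top = 61]
4. status.h = 44  [status.h = 44]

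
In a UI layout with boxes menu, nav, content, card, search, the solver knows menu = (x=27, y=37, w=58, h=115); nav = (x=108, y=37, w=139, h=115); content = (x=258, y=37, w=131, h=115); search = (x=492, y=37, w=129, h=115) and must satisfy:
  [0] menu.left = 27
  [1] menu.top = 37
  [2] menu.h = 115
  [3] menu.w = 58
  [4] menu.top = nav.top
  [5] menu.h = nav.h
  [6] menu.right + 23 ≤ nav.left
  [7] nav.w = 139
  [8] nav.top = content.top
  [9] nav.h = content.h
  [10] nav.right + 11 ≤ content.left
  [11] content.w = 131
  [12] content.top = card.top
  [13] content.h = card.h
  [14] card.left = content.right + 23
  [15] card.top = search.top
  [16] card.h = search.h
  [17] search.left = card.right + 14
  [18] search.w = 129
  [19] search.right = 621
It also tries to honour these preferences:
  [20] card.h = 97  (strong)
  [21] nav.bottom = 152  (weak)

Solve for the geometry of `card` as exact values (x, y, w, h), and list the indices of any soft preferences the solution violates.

1. card.y = 37  [content.top = card.top]
2. card.h = 115  [content.h = card.h]
3. card.x = 412  [card.left = content.right + 23]
4. card.w = 66  [search.left = card.right + 14]

card = (x=412, y=37, w=66, h=115)
violated soft preferences: 20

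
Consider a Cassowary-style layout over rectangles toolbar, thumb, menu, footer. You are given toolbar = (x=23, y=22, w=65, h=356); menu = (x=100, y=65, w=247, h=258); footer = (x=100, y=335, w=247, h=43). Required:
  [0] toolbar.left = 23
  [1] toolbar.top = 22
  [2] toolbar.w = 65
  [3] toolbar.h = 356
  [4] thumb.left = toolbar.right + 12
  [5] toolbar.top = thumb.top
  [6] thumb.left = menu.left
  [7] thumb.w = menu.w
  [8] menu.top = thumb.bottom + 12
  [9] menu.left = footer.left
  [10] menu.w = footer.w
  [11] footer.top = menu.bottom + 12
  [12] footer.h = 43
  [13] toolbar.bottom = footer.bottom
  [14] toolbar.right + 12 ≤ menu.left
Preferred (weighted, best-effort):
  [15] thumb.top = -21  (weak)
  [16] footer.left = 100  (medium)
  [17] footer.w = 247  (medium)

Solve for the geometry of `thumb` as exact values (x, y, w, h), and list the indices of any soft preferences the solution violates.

1. thumb.x = 100  [thumb.left = toolbar.right + 12]
2. thumb.y = 22  [toolbar.top = thumb.top]
3. thumb.w = 247  [thumb.w = menu.w]
4. thumb.h = 31  [menu.top = thumb.bottom + 12]

thumb = (x=100, y=22, w=247, h=31)
violated soft preferences: 15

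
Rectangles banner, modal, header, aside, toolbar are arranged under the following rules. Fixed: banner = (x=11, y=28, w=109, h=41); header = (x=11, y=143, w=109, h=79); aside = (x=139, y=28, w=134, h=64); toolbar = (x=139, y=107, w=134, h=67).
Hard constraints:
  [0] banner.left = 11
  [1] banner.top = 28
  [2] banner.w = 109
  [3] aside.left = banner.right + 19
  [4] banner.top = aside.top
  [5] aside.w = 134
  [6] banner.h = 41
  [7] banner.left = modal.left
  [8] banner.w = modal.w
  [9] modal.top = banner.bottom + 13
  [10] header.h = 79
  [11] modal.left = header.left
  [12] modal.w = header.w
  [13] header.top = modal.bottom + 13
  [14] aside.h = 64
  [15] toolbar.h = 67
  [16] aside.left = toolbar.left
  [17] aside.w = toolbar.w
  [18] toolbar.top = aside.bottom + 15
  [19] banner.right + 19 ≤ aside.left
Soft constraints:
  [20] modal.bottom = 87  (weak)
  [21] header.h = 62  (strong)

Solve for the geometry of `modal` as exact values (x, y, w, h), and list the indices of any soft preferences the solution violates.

1. modal.x = 11  [banner.left = modal.left]
2. modal.w = 109  [banner.w = modal.w]
3. modal.y = 82  [modal.top = banner.bottom + 13]
4. modal.h = 48  [header.top = modal.bottom + 13]

modal = (x=11, y=82, w=109, h=48)
violated soft preferences: 20, 21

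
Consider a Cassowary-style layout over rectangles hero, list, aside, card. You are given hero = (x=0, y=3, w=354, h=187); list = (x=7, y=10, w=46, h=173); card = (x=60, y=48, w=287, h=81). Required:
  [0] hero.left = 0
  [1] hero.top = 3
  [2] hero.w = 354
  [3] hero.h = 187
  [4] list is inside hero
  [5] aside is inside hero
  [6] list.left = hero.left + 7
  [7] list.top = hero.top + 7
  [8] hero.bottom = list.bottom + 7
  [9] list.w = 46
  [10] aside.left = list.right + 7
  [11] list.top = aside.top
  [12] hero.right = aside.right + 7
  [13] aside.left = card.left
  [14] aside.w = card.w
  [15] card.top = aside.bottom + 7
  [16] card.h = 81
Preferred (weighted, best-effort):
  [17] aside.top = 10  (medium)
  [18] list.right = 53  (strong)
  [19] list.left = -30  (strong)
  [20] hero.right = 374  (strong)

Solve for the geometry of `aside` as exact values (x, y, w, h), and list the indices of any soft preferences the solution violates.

1. aside.x = 60  [aside.left = list.right + 7]
2. aside.y = 10  [list.top = aside.top]
3. aside.w = 287  [hero.right = aside.right + 7]
4. aside.h = 31  [card.top = aside.bottom + 7]

aside = (x=60, y=10, w=287, h=31)
violated soft preferences: 19, 20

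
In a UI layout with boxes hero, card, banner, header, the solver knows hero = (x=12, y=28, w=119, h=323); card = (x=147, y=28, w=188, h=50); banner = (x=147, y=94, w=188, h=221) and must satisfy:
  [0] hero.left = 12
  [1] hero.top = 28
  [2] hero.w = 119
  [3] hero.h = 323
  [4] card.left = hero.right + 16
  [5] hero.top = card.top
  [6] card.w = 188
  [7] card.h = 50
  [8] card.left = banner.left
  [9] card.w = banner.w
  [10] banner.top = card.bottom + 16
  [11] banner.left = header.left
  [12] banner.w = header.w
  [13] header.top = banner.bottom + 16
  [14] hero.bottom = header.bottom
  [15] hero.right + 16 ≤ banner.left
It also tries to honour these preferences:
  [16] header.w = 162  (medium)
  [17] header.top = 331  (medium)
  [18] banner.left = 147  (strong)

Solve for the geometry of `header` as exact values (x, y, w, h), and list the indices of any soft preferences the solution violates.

header = (x=147, y=331, w=188, h=20)
violated soft preferences: 16

1. header.x = 147  [banner.left = header.left]
2. header.w = 188  [banner.w = header.w]
3. header.y = 331  [header.top = banner.bottom + 16]
4. header.h = 20  [hero.bottom = header.bottom]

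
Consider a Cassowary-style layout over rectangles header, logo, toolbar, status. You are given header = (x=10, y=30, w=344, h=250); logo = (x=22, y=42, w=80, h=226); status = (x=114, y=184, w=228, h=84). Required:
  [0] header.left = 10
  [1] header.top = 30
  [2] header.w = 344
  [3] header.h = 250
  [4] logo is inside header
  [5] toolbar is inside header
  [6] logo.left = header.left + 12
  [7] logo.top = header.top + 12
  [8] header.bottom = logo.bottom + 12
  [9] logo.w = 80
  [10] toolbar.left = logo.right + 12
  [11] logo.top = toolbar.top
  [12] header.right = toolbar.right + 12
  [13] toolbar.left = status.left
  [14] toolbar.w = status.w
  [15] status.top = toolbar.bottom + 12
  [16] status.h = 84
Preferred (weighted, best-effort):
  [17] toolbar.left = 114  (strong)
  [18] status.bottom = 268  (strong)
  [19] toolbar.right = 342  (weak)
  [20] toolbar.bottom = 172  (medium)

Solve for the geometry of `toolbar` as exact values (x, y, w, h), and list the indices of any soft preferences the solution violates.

1. toolbar.x = 114  [toolbar.left = logo.right + 12]
2. toolbar.y = 42  [logo.top = toolbar.top]
3. toolbar.w = 228  [header.right = toolbar.right + 12]
4. toolbar.h = 130  [status.top = toolbar.bottom + 12]

toolbar = (x=114, y=42, w=228, h=130)
violated soft preferences: none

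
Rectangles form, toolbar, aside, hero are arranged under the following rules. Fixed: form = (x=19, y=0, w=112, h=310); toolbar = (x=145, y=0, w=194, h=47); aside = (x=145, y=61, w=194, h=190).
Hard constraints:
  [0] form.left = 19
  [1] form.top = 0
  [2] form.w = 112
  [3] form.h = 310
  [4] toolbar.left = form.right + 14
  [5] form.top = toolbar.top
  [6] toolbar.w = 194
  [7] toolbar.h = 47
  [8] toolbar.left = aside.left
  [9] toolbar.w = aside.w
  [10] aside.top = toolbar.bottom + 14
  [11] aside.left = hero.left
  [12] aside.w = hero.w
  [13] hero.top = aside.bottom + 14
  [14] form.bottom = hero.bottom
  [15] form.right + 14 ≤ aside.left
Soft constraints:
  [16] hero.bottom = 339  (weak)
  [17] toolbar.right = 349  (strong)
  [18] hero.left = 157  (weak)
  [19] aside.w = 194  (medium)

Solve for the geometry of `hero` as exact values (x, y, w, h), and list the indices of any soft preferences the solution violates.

hero = (x=145, y=265, w=194, h=45)
violated soft preferences: 16, 17, 18

1. hero.x = 145  [aside.left = hero.left]
2. hero.w = 194  [aside.w = hero.w]
3. hero.y = 265  [hero.top = aside.bottom + 14]
4. hero.h = 45  [form.bottom = hero.bottom]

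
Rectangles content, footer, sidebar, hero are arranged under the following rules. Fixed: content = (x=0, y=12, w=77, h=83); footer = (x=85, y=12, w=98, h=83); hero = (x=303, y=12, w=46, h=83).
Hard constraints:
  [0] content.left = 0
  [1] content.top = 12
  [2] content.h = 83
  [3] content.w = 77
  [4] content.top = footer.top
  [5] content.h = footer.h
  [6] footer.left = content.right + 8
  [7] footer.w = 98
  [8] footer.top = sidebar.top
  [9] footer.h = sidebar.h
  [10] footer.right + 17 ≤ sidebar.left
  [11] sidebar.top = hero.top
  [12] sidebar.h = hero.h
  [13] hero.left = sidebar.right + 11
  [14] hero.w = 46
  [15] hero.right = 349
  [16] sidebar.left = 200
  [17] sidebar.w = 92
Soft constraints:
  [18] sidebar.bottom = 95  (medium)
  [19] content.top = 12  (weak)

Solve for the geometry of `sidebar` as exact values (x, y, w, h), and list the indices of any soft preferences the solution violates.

sidebar = (x=200, y=12, w=92, h=83)
violated soft preferences: none

1. sidebar.y = 12  [footer.top = sidebar.top]
2. sidebar.h = 83  [footer.h = sidebar.h]
3. sidebar.x = 200  [sidebar.left = 200]
4. sidebar.w = 92  [sidebar.w = 92]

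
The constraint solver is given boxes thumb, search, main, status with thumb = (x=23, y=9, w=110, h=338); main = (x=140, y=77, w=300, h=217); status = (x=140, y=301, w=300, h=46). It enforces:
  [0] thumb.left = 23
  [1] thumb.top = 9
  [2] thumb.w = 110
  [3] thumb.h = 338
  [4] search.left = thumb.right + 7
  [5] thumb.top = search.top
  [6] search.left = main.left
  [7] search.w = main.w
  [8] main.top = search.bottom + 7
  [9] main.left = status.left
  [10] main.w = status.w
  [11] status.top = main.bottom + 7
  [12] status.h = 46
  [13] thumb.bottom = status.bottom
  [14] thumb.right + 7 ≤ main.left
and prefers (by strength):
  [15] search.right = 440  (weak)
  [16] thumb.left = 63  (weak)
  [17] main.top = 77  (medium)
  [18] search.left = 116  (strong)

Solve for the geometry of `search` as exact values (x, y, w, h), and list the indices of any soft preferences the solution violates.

1. search.x = 140  [search.left = thumb.right + 7]
2. search.y = 9  [thumb.top = search.top]
3. search.w = 300  [search.w = main.w]
4. search.h = 61  [main.top = search.bottom + 7]

search = (x=140, y=9, w=300, h=61)
violated soft preferences: 16, 18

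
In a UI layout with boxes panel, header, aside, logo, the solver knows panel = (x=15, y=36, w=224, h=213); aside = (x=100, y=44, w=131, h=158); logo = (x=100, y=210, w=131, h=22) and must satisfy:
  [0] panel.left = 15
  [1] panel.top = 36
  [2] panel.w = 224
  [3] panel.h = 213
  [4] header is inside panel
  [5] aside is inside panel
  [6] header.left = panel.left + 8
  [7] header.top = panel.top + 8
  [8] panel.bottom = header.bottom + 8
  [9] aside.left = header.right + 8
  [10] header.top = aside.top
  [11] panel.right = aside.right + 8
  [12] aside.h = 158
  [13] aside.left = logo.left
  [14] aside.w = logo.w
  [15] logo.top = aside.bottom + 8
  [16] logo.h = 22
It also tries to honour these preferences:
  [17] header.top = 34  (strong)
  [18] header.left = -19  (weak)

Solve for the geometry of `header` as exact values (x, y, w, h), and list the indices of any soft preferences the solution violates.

1. header.x = 23  [header.left = panel.left + 8]
2. header.y = 44  [header.top = panel.top + 8]
3. header.h = 197  [panel.bottom = header.bottom + 8]
4. header.w = 69  [aside.left = header.right + 8]

header = (x=23, y=44, w=69, h=197)
violated soft preferences: 17, 18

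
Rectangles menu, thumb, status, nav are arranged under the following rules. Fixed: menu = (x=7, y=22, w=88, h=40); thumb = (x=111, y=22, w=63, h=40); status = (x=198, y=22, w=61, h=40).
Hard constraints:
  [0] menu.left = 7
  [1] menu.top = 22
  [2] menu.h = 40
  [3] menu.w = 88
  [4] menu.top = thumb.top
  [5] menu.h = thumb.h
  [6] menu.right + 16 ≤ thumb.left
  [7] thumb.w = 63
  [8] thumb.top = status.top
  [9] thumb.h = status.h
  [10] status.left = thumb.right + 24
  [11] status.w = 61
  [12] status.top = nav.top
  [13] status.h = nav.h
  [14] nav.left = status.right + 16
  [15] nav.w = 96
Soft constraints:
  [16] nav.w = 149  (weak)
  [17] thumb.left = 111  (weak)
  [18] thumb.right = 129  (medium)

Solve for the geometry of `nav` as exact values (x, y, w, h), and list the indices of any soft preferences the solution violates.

nav = (x=275, y=22, w=96, h=40)
violated soft preferences: 16, 18

1. nav.y = 22  [status.top = nav.top]
2. nav.h = 40  [status.h = nav.h]
3. nav.x = 275  [nav.left = status.right + 16]
4. nav.w = 96  [nav.w = 96]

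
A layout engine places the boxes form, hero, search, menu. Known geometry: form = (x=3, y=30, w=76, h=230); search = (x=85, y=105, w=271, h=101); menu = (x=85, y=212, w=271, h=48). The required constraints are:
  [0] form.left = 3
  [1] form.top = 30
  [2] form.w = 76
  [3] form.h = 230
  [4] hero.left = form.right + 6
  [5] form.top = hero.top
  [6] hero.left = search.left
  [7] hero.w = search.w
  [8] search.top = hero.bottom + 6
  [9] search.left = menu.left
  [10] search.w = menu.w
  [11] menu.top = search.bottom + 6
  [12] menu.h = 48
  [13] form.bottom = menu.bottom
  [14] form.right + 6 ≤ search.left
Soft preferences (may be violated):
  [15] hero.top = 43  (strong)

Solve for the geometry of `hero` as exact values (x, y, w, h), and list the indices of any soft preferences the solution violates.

1. hero.x = 85  [hero.left = form.right + 6]
2. hero.y = 30  [form.top = hero.top]
3. hero.w = 271  [hero.w = search.w]
4. hero.h = 69  [search.top = hero.bottom + 6]

hero = (x=85, y=30, w=271, h=69)
violated soft preferences: 15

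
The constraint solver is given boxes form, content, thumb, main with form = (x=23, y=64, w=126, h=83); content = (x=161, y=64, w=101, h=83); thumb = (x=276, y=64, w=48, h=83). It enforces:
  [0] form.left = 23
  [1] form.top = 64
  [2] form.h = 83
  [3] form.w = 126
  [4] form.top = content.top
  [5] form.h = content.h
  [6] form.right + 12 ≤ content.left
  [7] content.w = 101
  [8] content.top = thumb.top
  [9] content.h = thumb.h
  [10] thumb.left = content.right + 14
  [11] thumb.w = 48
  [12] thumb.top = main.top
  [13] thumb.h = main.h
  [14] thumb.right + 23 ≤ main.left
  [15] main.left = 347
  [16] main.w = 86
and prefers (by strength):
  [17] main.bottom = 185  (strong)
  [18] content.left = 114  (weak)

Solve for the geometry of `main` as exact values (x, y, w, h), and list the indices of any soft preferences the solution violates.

main = (x=347, y=64, w=86, h=83)
violated soft preferences: 17, 18

1. main.y = 64  [thumb.top = main.top]
2. main.h = 83  [thumb.h = main.h]
3. main.x = 347  [main.left = 347]
4. main.w = 86  [main.w = 86]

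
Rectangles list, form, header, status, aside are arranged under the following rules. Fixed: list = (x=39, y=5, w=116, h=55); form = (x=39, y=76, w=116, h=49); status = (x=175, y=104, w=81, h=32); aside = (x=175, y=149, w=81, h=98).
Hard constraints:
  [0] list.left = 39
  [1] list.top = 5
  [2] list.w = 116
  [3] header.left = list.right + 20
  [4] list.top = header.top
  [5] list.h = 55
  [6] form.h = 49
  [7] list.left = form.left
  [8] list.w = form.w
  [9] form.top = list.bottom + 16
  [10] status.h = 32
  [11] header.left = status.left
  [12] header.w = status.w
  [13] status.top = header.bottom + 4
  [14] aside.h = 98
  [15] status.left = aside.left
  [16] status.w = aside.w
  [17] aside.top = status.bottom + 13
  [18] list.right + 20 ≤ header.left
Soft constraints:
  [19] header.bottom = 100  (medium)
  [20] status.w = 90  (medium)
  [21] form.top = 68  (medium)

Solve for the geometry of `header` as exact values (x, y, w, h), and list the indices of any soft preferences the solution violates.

header = (x=175, y=5, w=81, h=95)
violated soft preferences: 20, 21

1. header.x = 175  [header.left = list.right + 20]
2. header.y = 5  [list.top = header.top]
3. header.w = 81  [header.w = status.w]
4. header.h = 95  [status.top = header.bottom + 4]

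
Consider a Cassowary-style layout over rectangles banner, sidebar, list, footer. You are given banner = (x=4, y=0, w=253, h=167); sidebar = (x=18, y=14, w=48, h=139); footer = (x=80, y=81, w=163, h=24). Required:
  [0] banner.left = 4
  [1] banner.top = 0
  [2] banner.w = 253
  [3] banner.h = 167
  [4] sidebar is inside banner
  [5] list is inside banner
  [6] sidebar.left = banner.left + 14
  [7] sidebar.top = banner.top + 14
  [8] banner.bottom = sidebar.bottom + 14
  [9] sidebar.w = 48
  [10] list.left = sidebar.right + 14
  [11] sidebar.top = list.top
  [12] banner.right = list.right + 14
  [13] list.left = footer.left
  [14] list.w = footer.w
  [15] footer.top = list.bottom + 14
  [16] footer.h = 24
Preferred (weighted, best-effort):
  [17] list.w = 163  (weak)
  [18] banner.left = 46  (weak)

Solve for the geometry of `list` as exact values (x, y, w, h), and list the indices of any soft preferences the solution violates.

1. list.x = 80  [list.left = sidebar.right + 14]
2. list.y = 14  [sidebar.top = list.top]
3. list.w = 163  [banner.right = list.right + 14]
4. list.h = 53  [footer.top = list.bottom + 14]

list = (x=80, y=14, w=163, h=53)
violated soft preferences: 18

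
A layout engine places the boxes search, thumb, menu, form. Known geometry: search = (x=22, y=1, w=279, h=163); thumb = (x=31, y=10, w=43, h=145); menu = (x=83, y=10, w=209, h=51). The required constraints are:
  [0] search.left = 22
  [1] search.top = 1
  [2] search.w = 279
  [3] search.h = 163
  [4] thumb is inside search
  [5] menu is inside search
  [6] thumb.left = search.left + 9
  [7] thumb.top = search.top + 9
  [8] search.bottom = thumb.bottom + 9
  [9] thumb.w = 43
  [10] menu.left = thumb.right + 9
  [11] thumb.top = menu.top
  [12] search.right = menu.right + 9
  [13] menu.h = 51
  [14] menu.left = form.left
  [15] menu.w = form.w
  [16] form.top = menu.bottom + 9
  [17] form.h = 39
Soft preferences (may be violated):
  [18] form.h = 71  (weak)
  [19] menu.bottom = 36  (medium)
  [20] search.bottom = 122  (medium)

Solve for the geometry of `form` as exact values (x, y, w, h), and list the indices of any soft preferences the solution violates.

1. form.x = 83  [menu.left = form.left]
2. form.w = 209  [menu.w = form.w]
3. form.y = 70  [form.top = menu.bottom + 9]
4. form.h = 39  [form.h = 39]

form = (x=83, y=70, w=209, h=39)
violated soft preferences: 18, 19, 20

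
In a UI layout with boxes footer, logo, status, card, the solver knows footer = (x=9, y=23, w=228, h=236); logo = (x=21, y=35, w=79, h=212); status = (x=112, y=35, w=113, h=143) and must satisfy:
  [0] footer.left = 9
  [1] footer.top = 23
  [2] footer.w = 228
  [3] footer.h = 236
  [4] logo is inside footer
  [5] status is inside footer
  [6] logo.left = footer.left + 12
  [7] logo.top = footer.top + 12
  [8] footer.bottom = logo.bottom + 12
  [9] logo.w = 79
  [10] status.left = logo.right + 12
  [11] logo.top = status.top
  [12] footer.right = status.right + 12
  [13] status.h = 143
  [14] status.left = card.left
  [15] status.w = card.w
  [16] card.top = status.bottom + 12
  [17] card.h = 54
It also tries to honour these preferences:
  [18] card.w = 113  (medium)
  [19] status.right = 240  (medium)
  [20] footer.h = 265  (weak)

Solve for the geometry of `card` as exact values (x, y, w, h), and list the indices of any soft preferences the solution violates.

1. card.x = 112  [status.left = card.left]
2. card.w = 113  [status.w = card.w]
3. card.y = 190  [card.top = status.bottom + 12]
4. card.h = 54  [card.h = 54]

card = (x=112, y=190, w=113, h=54)
violated soft preferences: 19, 20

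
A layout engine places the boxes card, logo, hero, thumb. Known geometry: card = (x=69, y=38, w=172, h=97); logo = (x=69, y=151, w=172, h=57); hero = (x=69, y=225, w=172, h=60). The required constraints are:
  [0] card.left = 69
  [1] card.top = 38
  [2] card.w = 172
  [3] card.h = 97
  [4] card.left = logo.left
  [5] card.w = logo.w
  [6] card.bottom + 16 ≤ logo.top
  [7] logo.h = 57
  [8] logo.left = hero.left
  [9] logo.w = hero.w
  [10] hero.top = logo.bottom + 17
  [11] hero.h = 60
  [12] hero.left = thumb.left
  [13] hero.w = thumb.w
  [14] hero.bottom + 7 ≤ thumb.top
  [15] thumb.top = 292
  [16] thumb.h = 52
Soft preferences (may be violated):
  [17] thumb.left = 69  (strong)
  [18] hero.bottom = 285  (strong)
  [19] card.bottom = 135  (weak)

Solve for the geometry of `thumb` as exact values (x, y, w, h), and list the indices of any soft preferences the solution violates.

thumb = (x=69, y=292, w=172, h=52)
violated soft preferences: none

1. thumb.x = 69  [hero.left = thumb.left]
2. thumb.w = 172  [hero.w = thumb.w]
3. thumb.y = 292  [thumb.top = 292]
4. thumb.h = 52  [thumb.h = 52]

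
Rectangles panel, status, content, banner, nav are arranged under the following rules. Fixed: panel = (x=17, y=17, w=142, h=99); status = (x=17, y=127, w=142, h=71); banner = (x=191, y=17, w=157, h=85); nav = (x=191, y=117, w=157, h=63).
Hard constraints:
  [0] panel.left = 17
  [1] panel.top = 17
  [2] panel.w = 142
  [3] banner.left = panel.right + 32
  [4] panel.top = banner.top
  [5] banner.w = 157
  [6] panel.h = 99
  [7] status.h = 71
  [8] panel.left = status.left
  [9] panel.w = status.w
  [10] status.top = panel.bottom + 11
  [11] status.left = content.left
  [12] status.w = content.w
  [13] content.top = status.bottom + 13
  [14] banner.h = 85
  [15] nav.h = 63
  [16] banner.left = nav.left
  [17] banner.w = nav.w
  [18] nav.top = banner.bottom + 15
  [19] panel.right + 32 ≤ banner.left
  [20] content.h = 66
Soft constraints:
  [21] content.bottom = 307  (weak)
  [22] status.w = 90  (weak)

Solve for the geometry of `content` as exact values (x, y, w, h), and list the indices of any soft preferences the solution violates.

content = (x=17, y=211, w=142, h=66)
violated soft preferences: 21, 22

1. content.x = 17  [status.left = content.left]
2. content.w = 142  [status.w = content.w]
3. content.y = 211  [content.top = status.bottom + 13]
4. content.h = 66  [content.h = 66]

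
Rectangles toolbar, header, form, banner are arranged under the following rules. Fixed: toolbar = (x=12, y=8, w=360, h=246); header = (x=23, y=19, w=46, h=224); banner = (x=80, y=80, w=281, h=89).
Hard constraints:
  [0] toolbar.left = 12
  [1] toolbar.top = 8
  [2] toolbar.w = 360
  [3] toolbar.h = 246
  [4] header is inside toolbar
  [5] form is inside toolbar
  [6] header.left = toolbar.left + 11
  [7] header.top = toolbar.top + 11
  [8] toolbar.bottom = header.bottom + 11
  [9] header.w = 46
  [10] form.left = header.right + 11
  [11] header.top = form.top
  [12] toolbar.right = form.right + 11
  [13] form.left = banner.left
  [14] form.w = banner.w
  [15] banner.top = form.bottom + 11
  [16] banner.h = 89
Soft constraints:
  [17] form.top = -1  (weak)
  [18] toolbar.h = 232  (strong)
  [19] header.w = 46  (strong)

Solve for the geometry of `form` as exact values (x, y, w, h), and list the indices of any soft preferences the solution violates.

1. form.x = 80  [form.left = header.right + 11]
2. form.y = 19  [header.top = form.top]
3. form.w = 281  [toolbar.right = form.right + 11]
4. form.h = 50  [banner.top = form.bottom + 11]

form = (x=80, y=19, w=281, h=50)
violated soft preferences: 17, 18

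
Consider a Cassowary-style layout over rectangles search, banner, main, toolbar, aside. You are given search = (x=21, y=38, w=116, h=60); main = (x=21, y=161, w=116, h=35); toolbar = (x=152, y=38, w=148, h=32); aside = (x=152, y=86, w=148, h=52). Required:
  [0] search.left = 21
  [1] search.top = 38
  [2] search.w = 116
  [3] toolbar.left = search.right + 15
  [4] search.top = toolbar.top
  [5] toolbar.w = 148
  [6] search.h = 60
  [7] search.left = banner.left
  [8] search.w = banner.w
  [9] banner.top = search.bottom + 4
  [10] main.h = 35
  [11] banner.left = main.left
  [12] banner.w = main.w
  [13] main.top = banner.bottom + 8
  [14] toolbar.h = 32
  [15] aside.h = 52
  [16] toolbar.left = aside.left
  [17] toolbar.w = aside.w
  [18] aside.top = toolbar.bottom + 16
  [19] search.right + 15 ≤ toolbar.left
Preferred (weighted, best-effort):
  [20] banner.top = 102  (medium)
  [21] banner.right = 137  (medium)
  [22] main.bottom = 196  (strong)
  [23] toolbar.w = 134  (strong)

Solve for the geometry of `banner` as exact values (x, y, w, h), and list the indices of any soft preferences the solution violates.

1. banner.x = 21  [search.left = banner.left]
2. banner.w = 116  [search.w = banner.w]
3. banner.y = 102  [banner.top = search.bottom + 4]
4. banner.h = 51  [main.top = banner.bottom + 8]

banner = (x=21, y=102, w=116, h=51)
violated soft preferences: 23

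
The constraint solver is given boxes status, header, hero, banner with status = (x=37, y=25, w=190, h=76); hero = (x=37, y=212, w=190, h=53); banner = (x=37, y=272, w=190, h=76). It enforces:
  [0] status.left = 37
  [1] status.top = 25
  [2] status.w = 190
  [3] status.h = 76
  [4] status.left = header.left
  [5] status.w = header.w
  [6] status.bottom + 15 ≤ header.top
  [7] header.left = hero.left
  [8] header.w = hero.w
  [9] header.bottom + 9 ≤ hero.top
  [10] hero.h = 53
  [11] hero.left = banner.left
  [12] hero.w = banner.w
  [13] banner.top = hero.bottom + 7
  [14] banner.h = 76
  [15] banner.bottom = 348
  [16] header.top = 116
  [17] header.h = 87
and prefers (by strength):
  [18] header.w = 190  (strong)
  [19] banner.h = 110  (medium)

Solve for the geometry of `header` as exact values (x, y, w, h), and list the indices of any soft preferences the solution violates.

1. header.x = 37  [status.left = header.left]
2. header.w = 190  [status.w = header.w]
3. header.y = 116  [header.top = 116]
4. header.h = 87  [header.h = 87]

header = (x=37, y=116, w=190, h=87)
violated soft preferences: 19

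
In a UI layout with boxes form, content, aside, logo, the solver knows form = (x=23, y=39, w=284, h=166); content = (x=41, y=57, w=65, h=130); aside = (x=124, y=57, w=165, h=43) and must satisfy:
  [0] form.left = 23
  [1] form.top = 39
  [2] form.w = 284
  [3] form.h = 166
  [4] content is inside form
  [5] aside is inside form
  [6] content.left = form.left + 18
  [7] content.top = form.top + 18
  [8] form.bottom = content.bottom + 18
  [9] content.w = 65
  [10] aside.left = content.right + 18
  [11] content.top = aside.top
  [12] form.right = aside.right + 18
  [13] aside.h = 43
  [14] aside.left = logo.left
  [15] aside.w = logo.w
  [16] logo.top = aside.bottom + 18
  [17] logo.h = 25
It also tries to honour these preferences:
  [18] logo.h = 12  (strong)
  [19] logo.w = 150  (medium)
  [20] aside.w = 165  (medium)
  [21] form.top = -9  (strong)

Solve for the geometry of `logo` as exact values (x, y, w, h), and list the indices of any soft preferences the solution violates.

1. logo.x = 124  [aside.left = logo.left]
2. logo.w = 165  [aside.w = logo.w]
3. logo.y = 118  [logo.top = aside.bottom + 18]
4. logo.h = 25  [logo.h = 25]

logo = (x=124, y=118, w=165, h=25)
violated soft preferences: 18, 19, 21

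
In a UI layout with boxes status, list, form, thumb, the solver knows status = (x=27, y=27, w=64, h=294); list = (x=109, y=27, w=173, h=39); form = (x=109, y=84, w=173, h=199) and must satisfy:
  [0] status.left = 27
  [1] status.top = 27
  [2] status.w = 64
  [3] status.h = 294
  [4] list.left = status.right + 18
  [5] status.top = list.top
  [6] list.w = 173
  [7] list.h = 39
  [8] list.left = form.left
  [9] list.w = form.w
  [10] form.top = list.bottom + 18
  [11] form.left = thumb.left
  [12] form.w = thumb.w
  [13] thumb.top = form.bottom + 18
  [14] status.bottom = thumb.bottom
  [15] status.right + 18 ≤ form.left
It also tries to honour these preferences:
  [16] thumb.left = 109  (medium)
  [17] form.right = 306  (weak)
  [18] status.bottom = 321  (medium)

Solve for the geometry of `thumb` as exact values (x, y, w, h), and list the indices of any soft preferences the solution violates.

1. thumb.x = 109  [form.left = thumb.left]
2. thumb.w = 173  [form.w = thumb.w]
3. thumb.y = 301  [thumb.top = form.bottom + 18]
4. thumb.h = 20  [status.bottom = thumb.bottom]

thumb = (x=109, y=301, w=173, h=20)
violated soft preferences: 17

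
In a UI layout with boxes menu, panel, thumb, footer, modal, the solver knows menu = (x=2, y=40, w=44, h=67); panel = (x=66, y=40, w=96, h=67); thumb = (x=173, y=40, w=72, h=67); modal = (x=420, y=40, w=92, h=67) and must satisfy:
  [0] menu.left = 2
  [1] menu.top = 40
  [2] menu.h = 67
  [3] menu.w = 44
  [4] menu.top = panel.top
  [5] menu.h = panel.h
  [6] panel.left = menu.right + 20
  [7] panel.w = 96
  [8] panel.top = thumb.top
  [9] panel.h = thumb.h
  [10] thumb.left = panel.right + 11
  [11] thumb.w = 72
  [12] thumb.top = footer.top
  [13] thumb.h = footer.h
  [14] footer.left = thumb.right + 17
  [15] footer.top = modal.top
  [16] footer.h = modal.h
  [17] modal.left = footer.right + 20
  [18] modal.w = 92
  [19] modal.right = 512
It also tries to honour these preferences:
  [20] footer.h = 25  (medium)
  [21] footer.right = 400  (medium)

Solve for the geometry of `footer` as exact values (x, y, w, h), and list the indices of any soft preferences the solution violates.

1. footer.y = 40  [thumb.top = footer.top]
2. footer.h = 67  [thumb.h = footer.h]
3. footer.x = 262  [footer.left = thumb.right + 17]
4. footer.w = 138  [modal.left = footer.right + 20]

footer = (x=262, y=40, w=138, h=67)
violated soft preferences: 20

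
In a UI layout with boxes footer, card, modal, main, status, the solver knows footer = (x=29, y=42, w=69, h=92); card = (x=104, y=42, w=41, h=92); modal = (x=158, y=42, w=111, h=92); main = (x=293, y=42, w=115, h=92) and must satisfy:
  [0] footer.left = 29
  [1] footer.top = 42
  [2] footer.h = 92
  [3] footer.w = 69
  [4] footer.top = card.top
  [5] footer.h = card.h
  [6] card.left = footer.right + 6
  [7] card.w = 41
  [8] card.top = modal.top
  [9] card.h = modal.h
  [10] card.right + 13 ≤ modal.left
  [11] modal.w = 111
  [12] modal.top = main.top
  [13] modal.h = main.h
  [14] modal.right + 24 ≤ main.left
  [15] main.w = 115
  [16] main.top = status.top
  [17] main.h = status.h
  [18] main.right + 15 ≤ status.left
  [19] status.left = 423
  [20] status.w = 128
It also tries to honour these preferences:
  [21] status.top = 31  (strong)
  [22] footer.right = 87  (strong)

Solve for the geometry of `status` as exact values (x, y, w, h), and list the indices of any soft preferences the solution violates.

1. status.y = 42  [main.top = status.top]
2. status.h = 92  [main.h = status.h]
3. status.x = 423  [status.left = 423]
4. status.w = 128  [status.w = 128]

status = (x=423, y=42, w=128, h=92)
violated soft preferences: 21, 22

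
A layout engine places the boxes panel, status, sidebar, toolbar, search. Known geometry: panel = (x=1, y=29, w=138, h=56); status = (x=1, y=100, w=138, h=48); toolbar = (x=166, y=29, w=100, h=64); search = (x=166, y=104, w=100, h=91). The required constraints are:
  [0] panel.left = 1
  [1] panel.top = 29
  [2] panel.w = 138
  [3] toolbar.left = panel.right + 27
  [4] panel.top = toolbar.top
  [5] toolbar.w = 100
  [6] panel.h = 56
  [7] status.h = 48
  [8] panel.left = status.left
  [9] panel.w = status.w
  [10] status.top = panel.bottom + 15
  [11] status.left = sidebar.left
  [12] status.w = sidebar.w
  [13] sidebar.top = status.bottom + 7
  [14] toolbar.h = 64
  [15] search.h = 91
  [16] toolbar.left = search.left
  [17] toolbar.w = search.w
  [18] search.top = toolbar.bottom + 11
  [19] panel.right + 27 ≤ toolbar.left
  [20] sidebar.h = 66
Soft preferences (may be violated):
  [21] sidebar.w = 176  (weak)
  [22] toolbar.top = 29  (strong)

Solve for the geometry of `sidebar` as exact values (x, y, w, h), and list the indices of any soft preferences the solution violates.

1. sidebar.x = 1  [status.left = sidebar.left]
2. sidebar.w = 138  [status.w = sidebar.w]
3. sidebar.y = 155  [sidebar.top = status.bottom + 7]
4. sidebar.h = 66  [sidebar.h = 66]

sidebar = (x=1, y=155, w=138, h=66)
violated soft preferences: 21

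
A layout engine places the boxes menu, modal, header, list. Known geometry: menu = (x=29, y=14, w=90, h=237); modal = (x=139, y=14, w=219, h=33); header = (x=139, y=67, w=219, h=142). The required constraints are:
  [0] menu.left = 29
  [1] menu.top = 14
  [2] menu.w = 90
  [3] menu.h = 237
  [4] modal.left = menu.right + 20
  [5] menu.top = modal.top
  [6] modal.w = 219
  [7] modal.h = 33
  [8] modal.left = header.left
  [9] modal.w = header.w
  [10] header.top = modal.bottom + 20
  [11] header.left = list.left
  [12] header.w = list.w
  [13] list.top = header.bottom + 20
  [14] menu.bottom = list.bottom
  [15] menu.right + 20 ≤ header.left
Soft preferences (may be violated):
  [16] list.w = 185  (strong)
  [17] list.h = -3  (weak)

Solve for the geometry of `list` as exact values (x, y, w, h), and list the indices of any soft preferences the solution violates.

1. list.x = 139  [header.left = list.left]
2. list.w = 219  [header.w = list.w]
3. list.y = 229  [list.top = header.bottom + 20]
4. list.h = 22  [menu.bottom = list.bottom]

list = (x=139, y=229, w=219, h=22)
violated soft preferences: 16, 17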